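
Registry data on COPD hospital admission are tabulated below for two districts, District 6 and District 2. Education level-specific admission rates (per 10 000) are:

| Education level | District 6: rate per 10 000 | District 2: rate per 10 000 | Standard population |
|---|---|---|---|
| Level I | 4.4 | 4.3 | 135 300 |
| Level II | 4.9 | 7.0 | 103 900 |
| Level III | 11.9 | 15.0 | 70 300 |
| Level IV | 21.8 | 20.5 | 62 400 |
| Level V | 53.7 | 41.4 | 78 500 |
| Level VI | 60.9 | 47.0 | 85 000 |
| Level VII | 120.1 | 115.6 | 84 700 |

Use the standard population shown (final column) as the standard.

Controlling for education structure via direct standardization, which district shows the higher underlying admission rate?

Standard total = 620 100; weights = 0.2182, 0.1676, 0.1134, 0.1006, 0.1266, 0.1371, 0.1366.
District 6: 0.2182×4.4 + 0.1676×4.9 + 0.1134×11.9 + 0.1006×21.8 + 0.1266×53.7 + 0.1371×60.9 + 0.1366×120.1 = 36.8743 per 10 000.
District 2: 0.2182×4.3 + 0.1676×7.0 + 0.1134×15.0 + 0.1006×20.5 + 0.1266×41.4 + 0.1371×47.0 + 0.1366×115.6 = 33.3479 per 10 000.

District 6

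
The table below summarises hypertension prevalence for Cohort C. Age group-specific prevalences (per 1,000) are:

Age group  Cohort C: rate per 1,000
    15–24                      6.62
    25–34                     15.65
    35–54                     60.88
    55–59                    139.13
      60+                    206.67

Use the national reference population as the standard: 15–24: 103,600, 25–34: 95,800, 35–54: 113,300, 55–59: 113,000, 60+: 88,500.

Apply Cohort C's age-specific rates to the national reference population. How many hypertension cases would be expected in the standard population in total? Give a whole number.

Expected hypertension cases = Σ (standard pop × age-specific rate ÷ 1,000)
= 103,600×6.62/1,000 + 95,800×15.65/1,000 + 113,300×60.88/1,000 + 113,000×139.13/1,000 + 88,500×206.67/1,000
= 685.83 + 1499.27 + 6897.70 + 15721.69 + 18290.29 = 43094.79.

43095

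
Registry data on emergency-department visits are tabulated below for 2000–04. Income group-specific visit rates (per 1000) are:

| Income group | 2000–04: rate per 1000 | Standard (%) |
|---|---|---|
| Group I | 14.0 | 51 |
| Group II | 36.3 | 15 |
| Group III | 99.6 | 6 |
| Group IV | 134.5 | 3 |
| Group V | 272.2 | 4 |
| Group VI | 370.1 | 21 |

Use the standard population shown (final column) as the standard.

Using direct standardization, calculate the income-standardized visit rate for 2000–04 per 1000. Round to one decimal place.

111.2

Standard weights: 0.51, 0.15, 0.06, 0.03, 0.04, 0.21.
Standardized rate: 0.5100×14.0 + 0.1500×36.3 + 0.0600×99.6 + 0.0300×134.5 + 0.0400×272.2 + 0.2100×370.1 = 111.2050 per 1000.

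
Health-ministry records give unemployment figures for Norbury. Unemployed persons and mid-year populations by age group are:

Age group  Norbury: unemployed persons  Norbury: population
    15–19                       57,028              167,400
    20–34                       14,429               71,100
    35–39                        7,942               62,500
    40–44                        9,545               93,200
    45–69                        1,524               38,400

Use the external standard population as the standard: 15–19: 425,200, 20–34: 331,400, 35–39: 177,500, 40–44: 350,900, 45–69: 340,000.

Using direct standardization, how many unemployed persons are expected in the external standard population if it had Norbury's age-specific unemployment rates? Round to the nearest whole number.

284093

Age-specific rates per 1,000 for Norbury: 340.669, 202.940, 127.072, 102.414, 39.688.
Expected unemployed persons = Σ (standard pop × age-specific rate ÷ 1,000)
= 425,200×340.669/1,000 + 331,400×202.940/1,000 + 177,500×127.072/1,000 + 350,900×102.414/1,000 + 340,000×39.688/1,000
= 144852.48 + 67254.16 + 22555.28 + 35937.13 + 13493.75 = 284092.80.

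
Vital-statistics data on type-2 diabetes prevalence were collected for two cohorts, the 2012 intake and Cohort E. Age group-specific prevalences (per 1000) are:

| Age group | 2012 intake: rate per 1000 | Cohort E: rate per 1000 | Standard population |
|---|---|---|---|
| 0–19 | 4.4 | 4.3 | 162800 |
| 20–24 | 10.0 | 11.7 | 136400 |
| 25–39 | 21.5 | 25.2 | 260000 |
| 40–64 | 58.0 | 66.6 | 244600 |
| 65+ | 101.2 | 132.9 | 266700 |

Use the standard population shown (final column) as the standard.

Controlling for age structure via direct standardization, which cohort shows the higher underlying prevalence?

Cohort E

Standard total = 1070500; weights = 0.1521, 0.1274, 0.2429, 0.2285, 0.2491.
The 2012 intake: 0.1521×4.4 + 0.1274×10.0 + 0.2429×21.5 + 0.2285×58.0 + 0.2491×101.2 = 45.6302 per 1000.
Cohort E: 0.1521×4.3 + 0.1274×11.7 + 0.2429×25.2 + 0.2285×66.6 + 0.2491×132.9 = 56.5929 per 1000.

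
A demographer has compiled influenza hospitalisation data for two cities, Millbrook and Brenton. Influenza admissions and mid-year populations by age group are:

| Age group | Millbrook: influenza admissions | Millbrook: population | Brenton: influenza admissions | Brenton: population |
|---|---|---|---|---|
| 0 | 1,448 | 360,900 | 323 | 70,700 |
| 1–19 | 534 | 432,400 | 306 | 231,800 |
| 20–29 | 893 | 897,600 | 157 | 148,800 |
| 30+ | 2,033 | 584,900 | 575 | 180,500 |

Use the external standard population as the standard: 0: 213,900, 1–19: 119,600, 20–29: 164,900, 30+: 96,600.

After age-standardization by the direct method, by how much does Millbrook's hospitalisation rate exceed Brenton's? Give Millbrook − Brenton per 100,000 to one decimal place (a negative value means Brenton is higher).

Age-specific rates per 100,000 for Millbrook: 401.22, 123.50, 99.49, 347.58.
For Brenton: 456.86, 132.01, 105.51, 318.56.
Standard total = 595,000; weights = 0.3595, 0.2010, 0.2771, 0.1624.
Millbrook: 0.3595×401.22 + 0.2010×123.50 + 0.2771×99.49 + 0.1624×347.58 = 253.0635 per 100,000.
Brenton: 0.3595×456.86 + 0.2010×132.01 + 0.2771×105.51 + 0.1624×318.56 = 271.7351 per 100,000.
Difference = 253.0635 − 271.7351 = -18.6716.

-18.7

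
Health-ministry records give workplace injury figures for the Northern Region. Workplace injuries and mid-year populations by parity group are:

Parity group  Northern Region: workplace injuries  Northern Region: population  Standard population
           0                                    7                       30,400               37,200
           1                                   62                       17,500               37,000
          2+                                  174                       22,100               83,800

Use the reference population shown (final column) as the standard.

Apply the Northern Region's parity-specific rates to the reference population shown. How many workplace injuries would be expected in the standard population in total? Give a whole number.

Parity-specific rates per 10,000 for the Northern Region: 2.30, 35.43, 78.73.
Expected workplace injuries = Σ (standard pop × parity-specific rate ÷ 10,000)
= 37,200×2.30/10,000 + 37,000×35.43/10,000 + 83,800×78.73/10,000
= 8.57 + 131.09 + 659.78 = 799.43.

799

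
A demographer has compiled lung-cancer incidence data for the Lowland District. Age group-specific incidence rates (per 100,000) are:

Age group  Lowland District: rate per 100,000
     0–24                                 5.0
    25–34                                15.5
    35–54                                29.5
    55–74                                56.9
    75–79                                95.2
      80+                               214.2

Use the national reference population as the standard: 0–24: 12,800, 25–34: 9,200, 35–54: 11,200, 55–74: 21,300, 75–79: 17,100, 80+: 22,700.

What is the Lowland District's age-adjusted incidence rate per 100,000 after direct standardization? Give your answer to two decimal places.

87.37

Standard total = 94,300; weights = 0.1357, 0.0976, 0.1188, 0.2259, 0.1813, 0.2407.
Standardized rate: 0.1357×5.0 + 0.0976×15.5 + 0.1188×29.5 + 0.2259×56.9 + 0.1813×95.2 + 0.2407×214.2 = 87.3725 per 100,000.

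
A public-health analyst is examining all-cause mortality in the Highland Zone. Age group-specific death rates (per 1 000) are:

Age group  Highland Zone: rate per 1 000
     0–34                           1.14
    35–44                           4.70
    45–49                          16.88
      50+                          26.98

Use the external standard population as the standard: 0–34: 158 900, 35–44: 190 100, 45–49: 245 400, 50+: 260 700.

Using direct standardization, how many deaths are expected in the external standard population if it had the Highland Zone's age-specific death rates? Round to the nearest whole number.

12251

Expected deaths = Σ (standard pop × age-specific rate ÷ 1 000)
= 158 900×1.14/1 000 + 190 100×4.70/1 000 + 245 400×16.88/1 000 + 260 700×26.98/1 000
= 181.15 + 893.47 + 4142.35 + 7033.69 = 12250.65.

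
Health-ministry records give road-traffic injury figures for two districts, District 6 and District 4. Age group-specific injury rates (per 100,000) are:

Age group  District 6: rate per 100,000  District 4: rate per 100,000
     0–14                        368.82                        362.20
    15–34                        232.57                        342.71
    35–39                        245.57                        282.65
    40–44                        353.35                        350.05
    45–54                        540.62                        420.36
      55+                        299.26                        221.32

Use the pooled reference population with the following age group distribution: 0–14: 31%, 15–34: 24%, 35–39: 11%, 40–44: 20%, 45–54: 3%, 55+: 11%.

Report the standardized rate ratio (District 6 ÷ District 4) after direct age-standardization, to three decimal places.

Standard weights: 0.31, 0.24, 0.11, 0.20, 0.03, 0.11.
District 6: 0.3100×368.82 + 0.2400×232.57 + 0.1100×245.57 + 0.2000×353.35 + 0.0300×540.62 + 0.1100×299.26 = 316.9709 per 100,000.
District 4: 0.3100×362.20 + 0.2400×342.71 + 0.1100×282.65 + 0.2000×350.05 + 0.0300×420.36 + 0.1100×221.32 = 332.5899 per 100,000.
Ratio = 316.9709 ÷ 332.5899 = 0.95304.

0.953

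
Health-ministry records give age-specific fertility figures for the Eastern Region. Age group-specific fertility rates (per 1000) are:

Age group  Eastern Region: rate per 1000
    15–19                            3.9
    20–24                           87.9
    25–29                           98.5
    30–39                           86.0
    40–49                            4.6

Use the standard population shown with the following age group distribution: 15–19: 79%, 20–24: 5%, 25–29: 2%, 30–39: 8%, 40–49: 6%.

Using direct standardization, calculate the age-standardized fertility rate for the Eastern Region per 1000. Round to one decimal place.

16.6

Standard weights: 0.79, 0.05, 0.02, 0.08, 0.06.
Standardized rate: 0.7900×3.9 + 0.0500×87.9 + 0.0200×98.5 + 0.0800×86.0 + 0.0600×4.6 = 16.6020 per 1000.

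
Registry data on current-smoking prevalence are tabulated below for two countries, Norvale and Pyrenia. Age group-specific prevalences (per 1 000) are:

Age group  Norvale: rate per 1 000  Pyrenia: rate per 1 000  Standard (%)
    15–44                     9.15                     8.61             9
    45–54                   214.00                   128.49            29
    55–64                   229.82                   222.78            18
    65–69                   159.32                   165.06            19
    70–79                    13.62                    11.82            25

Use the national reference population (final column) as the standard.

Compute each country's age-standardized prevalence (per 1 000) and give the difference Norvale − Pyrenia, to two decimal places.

25.47

Standard weights: 0.09, 0.29, 0.18, 0.19, 0.25.
Norvale: 0.0900×9.15 + 0.2900×214.00 + 0.1800×229.82 + 0.1900×159.32 + 0.2500×13.62 = 137.9269 per 1 000.
Pyrenia: 0.0900×8.61 + 0.2900×128.49 + 0.1800×222.78 + 0.1900×165.06 + 0.2500×11.82 = 112.4538 per 1 000.
Difference = 137.9269 − 112.4538 = 25.4731.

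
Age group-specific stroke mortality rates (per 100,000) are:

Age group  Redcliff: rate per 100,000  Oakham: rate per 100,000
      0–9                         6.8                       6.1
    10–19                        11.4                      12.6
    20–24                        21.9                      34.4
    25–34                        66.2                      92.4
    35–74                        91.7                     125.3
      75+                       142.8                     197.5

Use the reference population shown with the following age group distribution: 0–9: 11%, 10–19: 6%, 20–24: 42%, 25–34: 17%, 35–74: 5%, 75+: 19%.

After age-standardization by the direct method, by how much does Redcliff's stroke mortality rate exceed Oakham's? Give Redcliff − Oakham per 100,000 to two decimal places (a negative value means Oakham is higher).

-21.77

Standard weights: 0.11, 0.06, 0.42, 0.17, 0.05, 0.19.
Redcliff: 0.1100×6.8 + 0.0600×11.4 + 0.4200×21.9 + 0.1700×66.2 + 0.0500×91.7 + 0.1900×142.8 = 53.6010 per 100,000.
Oakham: 0.1100×6.1 + 0.0600×12.6 + 0.4200×34.4 + 0.1700×92.4 + 0.0500×125.3 + 0.1900×197.5 = 75.3730 per 100,000.
Difference = 53.6010 − 75.3730 = -21.7720.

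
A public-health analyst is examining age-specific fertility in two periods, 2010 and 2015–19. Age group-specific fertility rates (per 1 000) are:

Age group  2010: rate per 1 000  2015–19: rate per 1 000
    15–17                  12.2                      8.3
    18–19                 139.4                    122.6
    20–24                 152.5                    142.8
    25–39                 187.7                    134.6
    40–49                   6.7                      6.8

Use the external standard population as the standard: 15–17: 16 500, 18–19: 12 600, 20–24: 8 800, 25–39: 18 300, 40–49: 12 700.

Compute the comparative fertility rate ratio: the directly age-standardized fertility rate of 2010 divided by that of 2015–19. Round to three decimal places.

1.243

Standard total = 68 900; weights = 0.2395, 0.1829, 0.1277, 0.2656, 0.1843.
2010: 0.2395×12.2 + 0.1829×139.4 + 0.1277×152.5 + 0.2656×187.7 + 0.1843×6.7 = 98.9803 per 1 000.
2015–19: 0.2395×8.3 + 0.1829×122.6 + 0.1277×142.8 + 0.2656×134.6 + 0.1843×6.8 = 79.6501 per 1 000.
Ratio = 98.9803 ÷ 79.6501 = 1.24269.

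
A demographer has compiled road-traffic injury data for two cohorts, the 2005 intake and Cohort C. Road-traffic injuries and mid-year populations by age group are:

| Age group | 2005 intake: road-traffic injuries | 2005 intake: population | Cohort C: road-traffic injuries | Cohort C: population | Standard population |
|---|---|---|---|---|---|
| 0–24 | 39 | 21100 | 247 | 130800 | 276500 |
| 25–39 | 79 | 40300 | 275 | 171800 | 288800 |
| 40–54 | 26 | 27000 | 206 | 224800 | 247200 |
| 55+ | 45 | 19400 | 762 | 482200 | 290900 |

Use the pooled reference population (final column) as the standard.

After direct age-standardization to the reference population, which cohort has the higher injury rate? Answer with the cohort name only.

Age-specific rates per 100000 for the 2005 intake: 184.83, 196.03, 96.30, 231.96.
For Cohort C: 188.84, 160.07, 91.64, 158.03.
Standard total = 1103400; weights = 0.2506, 0.2617, 0.2240, 0.2636.
The 2005 intake: 0.2506×184.83 + 0.2617×196.03 + 0.2240×96.30 + 0.2636×231.96 = 180.3528 per 100000.
Cohort C: 0.2506×188.84 + 0.2617×160.07 + 0.2240×91.64 + 0.2636×158.03 = 151.4086 per 100000.

2005 intake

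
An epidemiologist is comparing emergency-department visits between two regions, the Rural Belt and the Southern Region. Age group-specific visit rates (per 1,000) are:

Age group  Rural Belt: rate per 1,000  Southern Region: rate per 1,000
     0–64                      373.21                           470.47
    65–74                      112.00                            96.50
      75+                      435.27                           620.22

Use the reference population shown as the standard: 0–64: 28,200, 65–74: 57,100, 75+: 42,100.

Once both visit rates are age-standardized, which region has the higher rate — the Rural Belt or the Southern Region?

Southern Region

Standard total = 127,400; weights = 0.2214, 0.4482, 0.3305.
The Rural Belt: 0.2214×373.21 + 0.4482×112.00 + 0.3305×435.27 = 276.6451 per 1,000.
The Southern Region: 0.2214×470.47 + 0.4482×96.50 + 0.3305×620.22 = 352.3443 per 1,000.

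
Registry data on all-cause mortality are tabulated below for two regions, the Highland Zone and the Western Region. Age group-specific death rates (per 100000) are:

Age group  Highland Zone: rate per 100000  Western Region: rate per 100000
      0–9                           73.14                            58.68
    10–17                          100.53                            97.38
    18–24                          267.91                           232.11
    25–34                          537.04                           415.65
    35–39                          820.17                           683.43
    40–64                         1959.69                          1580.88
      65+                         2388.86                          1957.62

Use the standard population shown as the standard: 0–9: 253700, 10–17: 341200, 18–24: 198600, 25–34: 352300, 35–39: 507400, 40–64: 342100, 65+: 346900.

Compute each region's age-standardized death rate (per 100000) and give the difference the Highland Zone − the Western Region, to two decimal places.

Standard total = 2342200; weights = 0.1083, 0.1457, 0.0848, 0.1504, 0.2166, 0.1461, 0.1481.
The Highland Zone: 0.1083×73.14 + 0.1457×100.53 + 0.0848×267.91 + 0.1504×537.04 + 0.2166×820.17 + 0.1461×1959.69 + 0.1481×2388.86 = 943.7803 per 100000.
The Western Region: 0.1083×58.68 + 0.1457×97.38 + 0.0848×232.11 + 0.1504×415.65 + 0.2166×683.43 + 0.1461×1580.88 + 0.1481×1957.62 = 771.6393 per 100000.
Difference = 943.7803 − 771.6393 = 172.1411.

172.14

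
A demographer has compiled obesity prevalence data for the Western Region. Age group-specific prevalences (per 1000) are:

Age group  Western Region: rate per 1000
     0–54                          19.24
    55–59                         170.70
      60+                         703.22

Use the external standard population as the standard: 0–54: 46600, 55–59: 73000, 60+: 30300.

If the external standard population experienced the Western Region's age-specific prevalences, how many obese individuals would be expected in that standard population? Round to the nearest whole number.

34665

Expected obese individuals = Σ (standard pop × age-specific rate ÷ 1000)
= 46600×19.24/1000 + 73000×170.70/1000 + 30300×703.22/1000
= 896.58 + 12461.10 + 21307.57 = 34665.25.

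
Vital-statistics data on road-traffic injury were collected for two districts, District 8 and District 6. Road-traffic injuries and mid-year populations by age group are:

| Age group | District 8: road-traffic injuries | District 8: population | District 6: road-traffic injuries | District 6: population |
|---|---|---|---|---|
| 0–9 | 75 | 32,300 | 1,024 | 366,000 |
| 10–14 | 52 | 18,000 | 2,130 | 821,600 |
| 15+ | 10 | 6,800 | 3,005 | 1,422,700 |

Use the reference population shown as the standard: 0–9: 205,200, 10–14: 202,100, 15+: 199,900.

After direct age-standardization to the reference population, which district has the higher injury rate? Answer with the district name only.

Age-specific rates per 100,000 for District 8: 232.20, 288.89, 147.06.
For District 6: 279.78, 259.25, 211.22.
Standard total = 607,200; weights = 0.3379, 0.3328, 0.3292.
District 8: 0.3379×232.20 + 0.3328×288.89 + 0.3292×147.06 = 223.0378 per 100,000.
District 6: 0.3379×279.78 + 0.3328×259.25 + 0.3292×211.22 = 250.3757 per 100,000.
The crude rates (239.93 vs 235.95) would put District 8 higher, but that reflects its age composition; once standardized to a common age structure, District 6 has the higher underlying rate.

District 6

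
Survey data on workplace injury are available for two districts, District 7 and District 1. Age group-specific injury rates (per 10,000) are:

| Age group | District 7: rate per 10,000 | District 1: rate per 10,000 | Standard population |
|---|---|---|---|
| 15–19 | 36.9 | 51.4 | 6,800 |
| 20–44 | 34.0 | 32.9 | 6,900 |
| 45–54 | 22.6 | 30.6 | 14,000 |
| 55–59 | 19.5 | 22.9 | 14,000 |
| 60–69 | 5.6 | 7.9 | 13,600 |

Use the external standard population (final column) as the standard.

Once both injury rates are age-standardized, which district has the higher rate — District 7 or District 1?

District 1

Standard total = 55,300; weights = 0.1230, 0.1248, 0.2532, 0.2532, 0.2459.
District 7: 0.1230×36.9 + 0.1248×34.0 + 0.2532×22.6 + 0.2532×19.5 + 0.2459×5.6 = 20.8152 per 10,000.
District 1: 0.1230×51.4 + 0.1248×32.9 + 0.2532×30.6 + 0.2532×22.9 + 0.2459×7.9 = 25.9127 per 10,000.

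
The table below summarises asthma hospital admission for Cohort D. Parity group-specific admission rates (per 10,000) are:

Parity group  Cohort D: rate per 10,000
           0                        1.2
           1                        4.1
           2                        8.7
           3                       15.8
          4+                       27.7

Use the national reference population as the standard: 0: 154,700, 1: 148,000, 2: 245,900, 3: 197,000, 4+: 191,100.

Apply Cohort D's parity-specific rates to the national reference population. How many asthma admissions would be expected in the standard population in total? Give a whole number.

Expected asthma admissions = Σ (standard pop × parity-specific rate ÷ 10,000)
= 154,700×1.2/10,000 + 148,000×4.1/10,000 + 245,900×8.7/10,000 + 197,000×15.8/10,000 + 191,100×27.7/10,000
= 18.56 + 60.68 + 213.93 + 311.26 + 529.35 = 1133.78.

1134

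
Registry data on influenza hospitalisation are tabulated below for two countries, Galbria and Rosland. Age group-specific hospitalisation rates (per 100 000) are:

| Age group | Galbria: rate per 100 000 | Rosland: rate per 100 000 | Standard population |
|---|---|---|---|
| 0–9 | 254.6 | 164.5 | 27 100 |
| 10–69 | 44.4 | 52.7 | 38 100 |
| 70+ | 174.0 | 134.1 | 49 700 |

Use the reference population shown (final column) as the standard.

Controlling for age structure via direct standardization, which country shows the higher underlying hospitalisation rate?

Standard total = 114 900; weights = 0.2359, 0.3316, 0.4326.
Galbria: 0.2359×254.6 + 0.3316×44.4 + 0.4326×174.0 = 150.0357 per 100 000.
Rosland: 0.2359×164.5 + 0.3316×52.7 + 0.4326×134.1 = 114.2784 per 100 000.

Galbria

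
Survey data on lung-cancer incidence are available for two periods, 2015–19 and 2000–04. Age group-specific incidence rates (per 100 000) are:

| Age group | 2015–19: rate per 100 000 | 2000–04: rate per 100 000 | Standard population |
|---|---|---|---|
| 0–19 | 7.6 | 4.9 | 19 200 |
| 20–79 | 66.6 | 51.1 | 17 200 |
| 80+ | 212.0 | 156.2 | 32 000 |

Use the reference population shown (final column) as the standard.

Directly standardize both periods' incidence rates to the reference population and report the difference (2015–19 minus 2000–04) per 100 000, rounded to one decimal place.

Standard total = 68 400; weights = 0.2807, 0.2515, 0.4678.
2015–19: 0.2807×7.6 + 0.2515×66.6 + 0.4678×212.0 = 118.0620 per 100 000.
2000–04: 0.2807×4.9 + 0.2515×51.1 + 0.4678×156.2 = 87.3012 per 100 000.
Difference = 118.0620 − 87.3012 = 30.7608.

30.8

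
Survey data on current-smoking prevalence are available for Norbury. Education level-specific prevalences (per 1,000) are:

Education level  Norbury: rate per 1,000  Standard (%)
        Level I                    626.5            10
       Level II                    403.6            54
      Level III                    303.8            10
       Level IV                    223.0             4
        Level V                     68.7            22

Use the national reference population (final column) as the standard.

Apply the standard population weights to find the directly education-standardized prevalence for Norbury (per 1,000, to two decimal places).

335.01

Standard weights: 0.10, 0.54, 0.10, 0.04, 0.22.
Standardized rate: 0.1000×626.5 + 0.5400×403.6 + 0.1000×303.8 + 0.0400×223.0 + 0.2200×68.7 = 335.0080 per 1,000.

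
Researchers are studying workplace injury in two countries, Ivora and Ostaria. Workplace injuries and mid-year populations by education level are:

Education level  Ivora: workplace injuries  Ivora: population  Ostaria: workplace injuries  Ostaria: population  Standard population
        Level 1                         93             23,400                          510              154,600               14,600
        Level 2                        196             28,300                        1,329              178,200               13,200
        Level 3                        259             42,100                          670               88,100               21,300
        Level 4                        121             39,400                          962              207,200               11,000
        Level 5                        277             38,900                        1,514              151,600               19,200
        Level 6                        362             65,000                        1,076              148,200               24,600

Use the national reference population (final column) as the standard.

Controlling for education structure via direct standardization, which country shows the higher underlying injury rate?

Ostaria

Education-specific rates per 10,000 for Ivora: 39.74, 69.26, 61.52, 30.71, 71.21, 55.69.
For Ostaria: 32.99, 74.58, 76.05, 46.43, 99.87, 72.60.
Standard total = 103,900; weights = 0.1405, 0.1270, 0.2050, 0.1059, 0.1848, 0.2368.
Ivora: 0.1405×39.74 + 0.1270×69.26 + 0.2050×61.52 + 0.1059×30.71 + 0.1848×71.21 + 0.2368×55.69 = 56.5918 per 10,000.
Ostaria: 0.1405×32.99 + 0.1270×74.58 + 0.2050×76.05 + 0.1059×46.43 + 0.1848×99.87 + 0.2368×72.60 = 70.2617 per 10,000.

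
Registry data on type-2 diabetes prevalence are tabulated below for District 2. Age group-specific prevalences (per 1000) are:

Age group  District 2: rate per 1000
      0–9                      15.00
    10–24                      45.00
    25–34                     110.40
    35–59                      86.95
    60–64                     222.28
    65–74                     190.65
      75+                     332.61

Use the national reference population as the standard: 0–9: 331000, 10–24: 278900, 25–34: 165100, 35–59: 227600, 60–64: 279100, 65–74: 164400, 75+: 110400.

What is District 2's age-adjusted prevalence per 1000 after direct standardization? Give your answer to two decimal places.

119.26

Standard total = 1556500; weights = 0.2127, 0.1792, 0.1061, 0.1462, 0.1793, 0.1056, 0.0709.
Standardized rate: 0.2127×15.00 + 0.1792×45.00 + 0.1061×110.40 + 0.1462×86.95 + 0.1793×222.28 + 0.1056×190.65 + 0.0709×332.61 = 119.2635 per 1000.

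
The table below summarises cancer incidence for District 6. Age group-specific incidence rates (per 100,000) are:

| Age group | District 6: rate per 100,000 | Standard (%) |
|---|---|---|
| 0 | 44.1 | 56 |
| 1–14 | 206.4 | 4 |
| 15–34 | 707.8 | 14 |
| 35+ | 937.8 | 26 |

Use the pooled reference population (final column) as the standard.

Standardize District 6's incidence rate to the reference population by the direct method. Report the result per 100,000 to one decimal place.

375.9

Standard weights: 0.56, 0.04, 0.14, 0.26.
Standardized rate: 0.5600×44.1 + 0.0400×206.4 + 0.1400×707.8 + 0.2600×937.8 = 375.8720 per 100,000.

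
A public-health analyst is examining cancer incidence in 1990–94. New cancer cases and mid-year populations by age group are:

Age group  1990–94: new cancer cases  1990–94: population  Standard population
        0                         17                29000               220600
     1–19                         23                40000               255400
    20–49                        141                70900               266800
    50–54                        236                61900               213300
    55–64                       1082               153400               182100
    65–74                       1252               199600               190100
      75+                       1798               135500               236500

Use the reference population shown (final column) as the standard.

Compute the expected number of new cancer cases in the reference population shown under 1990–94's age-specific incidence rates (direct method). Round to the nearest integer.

Age-specific rates per 100000 for 1990–94: 58.62, 57.50, 198.87, 381.26, 705.35, 627.25, 1326.94.
Expected new cancer cases = Σ (standard pop × age-specific rate ÷ 100000)
= 220600×58.62/100000 + 255400×57.50/100000 + 266800×198.87/100000 + 213300×381.26/100000 + 182100×705.35/100000 + 190100×627.25/100000 + 236500×1326.94/100000
= 129.32 + 146.85 + 530.59 + 813.23 + 1284.43 + 1192.41 + 3138.21 = 7235.04.

7235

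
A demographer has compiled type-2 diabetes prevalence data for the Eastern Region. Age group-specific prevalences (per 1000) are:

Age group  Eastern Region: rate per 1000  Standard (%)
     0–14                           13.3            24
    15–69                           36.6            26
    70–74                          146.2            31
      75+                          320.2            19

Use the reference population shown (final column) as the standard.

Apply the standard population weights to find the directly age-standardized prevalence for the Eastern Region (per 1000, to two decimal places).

118.87

Standard weights: 0.24, 0.26, 0.31, 0.19.
Standardized rate: 0.2400×13.3 + 0.2600×36.6 + 0.3100×146.2 + 0.1900×320.2 = 118.8680 per 1000.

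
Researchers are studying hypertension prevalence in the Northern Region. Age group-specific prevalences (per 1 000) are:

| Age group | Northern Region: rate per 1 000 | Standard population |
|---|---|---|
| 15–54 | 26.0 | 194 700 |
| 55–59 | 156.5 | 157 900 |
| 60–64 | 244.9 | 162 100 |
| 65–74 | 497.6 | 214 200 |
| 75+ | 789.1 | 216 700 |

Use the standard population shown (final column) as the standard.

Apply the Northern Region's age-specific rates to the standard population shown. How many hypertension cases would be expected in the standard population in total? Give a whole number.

Expected hypertension cases = Σ (standard pop × age-specific rate ÷ 1 000)
= 194 700×26.0/1 000 + 157 900×156.5/1 000 + 162 100×244.9/1 000 + 214 200×497.6/1 000 + 216 700×789.1/1 000
= 5062.20 + 24711.35 + 39698.29 + 106585.92 + 170997.97 = 347055.73.

347056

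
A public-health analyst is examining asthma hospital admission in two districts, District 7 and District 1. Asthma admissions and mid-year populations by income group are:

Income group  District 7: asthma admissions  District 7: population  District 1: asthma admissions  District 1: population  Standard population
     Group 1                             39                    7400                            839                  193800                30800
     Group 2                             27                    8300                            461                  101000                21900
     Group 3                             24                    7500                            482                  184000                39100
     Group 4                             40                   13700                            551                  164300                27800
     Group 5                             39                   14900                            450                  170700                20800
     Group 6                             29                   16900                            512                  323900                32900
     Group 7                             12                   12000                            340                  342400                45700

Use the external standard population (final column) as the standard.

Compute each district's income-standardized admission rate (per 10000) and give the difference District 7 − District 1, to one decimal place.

Income-specific rates per 10000 for District 7: 52.70, 32.53, 32.00, 29.20, 26.17, 17.16, 10.00.
For District 1: 43.29, 45.64, 26.20, 33.54, 26.36, 15.81, 9.93.
Standard total = 219000; weights = 0.1406, 0.1000, 0.1785, 0.1269, 0.0950, 0.1502, 0.2087.
District 7: 0.1406×52.70 + 0.1000×32.53 + 0.1785×32.00 + 0.1269×29.20 + 0.0950×26.17 + 0.1502×17.16 + 0.2087×10.00 = 27.2352 per 10000.
District 1: 0.1406×43.29 + 0.1000×45.64 + 0.1785×26.20 + 0.1269×33.54 + 0.0950×26.36 + 0.1502×15.81 + 0.2087×9.93 = 26.5376 per 10000.
Difference = 27.2352 − 26.5376 = 0.6976.

0.7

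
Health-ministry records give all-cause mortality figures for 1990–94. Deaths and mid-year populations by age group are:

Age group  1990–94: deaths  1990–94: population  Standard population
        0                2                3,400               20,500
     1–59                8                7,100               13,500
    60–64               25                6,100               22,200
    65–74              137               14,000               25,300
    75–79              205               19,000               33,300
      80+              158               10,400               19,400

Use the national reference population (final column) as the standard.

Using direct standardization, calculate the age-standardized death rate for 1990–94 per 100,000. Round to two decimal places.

Age-specific rates per 100,000 for 1990–94: 58.82, 112.68, 409.84, 978.57, 1078.95, 1519.23.
Standard total = 134,200; weights = 0.1528, 0.1006, 0.1654, 0.1885, 0.2481, 0.1446.
Standardized rate: 0.1528×58.82 + 0.1006×112.68 + 0.1654×409.84 + 0.1885×978.57 + 0.2481×1078.95 + 0.1446×1519.23 = 759.9497 per 100,000.

759.95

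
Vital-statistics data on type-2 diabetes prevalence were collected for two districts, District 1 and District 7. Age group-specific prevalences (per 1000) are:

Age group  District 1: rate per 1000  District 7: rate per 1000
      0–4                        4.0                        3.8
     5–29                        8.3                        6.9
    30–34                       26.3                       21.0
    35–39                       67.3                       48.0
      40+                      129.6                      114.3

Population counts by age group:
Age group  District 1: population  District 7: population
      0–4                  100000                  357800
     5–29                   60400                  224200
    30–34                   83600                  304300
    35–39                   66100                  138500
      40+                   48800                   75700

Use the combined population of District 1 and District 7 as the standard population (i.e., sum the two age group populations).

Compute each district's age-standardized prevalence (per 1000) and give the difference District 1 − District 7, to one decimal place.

5.8

Combined standard total = 1459400; weights = 0.3137, 0.1950, 0.2658, 0.1402, 0.0853.
District 1: 0.3137×4.0 + 0.1950×8.3 + 0.2658×26.3 + 0.1402×67.3 + 0.0853×129.6 = 30.3549 per 1000.
District 7: 0.3137×3.8 + 0.1950×6.9 + 0.2658×21.0 + 0.1402×48.0 + 0.0853×114.3 = 24.5994 per 1000.
Difference = 30.3549 − 24.5994 = 5.7554.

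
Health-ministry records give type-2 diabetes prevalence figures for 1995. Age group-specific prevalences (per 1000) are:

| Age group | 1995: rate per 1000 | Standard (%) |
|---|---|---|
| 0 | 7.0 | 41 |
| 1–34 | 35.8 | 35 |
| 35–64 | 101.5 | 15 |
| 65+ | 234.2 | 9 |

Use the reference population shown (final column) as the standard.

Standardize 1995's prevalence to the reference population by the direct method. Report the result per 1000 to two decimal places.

51.70

Standard weights: 0.41, 0.35, 0.15, 0.09.
Standardized rate: 0.4100×7.0 + 0.3500×35.8 + 0.1500×101.5 + 0.0900×234.2 = 51.7030 per 1000.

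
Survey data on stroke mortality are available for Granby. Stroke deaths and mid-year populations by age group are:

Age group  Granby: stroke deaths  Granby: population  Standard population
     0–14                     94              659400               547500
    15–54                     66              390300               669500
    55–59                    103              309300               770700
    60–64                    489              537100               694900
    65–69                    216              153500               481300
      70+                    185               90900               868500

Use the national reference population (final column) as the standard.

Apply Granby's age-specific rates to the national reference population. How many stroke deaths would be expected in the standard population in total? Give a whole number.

Age-specific rates per 100000 for Granby: 14.26, 16.91, 33.30, 91.04, 140.72, 203.52.
Expected stroke deaths = Σ (standard pop × age-specific rate ÷ 100000)
= 547500×14.26/100000 + 669500×16.91/100000 + 770700×33.30/100000 + 694900×91.04/100000 + 481300×140.72/100000 + 868500×203.52/100000
= 78.05 + 113.21 + 256.65 + 632.67 + 677.27 + 1767.57 = 3525.42.

3525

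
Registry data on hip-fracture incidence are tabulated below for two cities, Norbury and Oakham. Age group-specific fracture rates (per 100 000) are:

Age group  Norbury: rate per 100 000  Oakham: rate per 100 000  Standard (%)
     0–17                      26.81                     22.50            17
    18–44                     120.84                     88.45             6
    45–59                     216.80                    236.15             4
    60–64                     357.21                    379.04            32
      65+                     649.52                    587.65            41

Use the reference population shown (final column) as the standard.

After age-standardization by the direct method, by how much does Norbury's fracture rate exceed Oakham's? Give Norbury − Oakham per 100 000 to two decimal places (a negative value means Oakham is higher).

Standard weights: 0.17, 0.06, 0.04, 0.32, 0.41.
Norbury: 0.1700×26.81 + 0.0600×120.84 + 0.0400×216.80 + 0.3200×357.21 + 0.4100×649.52 = 401.0905 per 100 000.
Oakham: 0.1700×22.50 + 0.0600×88.45 + 0.0400×236.15 + 0.3200×379.04 + 0.4100×587.65 = 380.8073 per 100 000.
Difference = 401.0905 − 380.8073 = 20.2832.

20.28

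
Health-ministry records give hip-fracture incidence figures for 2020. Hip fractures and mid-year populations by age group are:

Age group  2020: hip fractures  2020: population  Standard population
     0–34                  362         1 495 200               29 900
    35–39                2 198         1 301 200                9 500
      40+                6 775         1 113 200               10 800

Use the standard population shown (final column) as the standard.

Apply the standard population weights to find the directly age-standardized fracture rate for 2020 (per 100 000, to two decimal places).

Age-specific rates per 100 000 for 2020: 24.21, 168.92, 608.61.
Standard total = 50 200; weights = 0.5956, 0.1892, 0.2151.
Standardized rate: 0.5956×24.21 + 0.1892×168.92 + 0.2151×608.61 = 177.3226 per 100 000.

177.32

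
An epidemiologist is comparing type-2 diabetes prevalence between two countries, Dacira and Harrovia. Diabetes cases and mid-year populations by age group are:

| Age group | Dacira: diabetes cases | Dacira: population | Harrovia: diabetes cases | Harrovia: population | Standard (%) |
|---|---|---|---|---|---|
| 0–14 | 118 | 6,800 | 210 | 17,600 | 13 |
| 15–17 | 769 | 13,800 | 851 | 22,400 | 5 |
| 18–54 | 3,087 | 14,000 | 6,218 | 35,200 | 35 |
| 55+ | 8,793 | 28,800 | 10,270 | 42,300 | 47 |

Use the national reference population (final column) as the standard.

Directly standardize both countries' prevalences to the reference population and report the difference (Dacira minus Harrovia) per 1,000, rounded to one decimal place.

Age-specific rates per 1,000 for Dacira: 17.353, 55.725, 220.500, 305.312.
For Harrovia: 11.932, 37.991, 176.648, 242.790.
Standard weights: 0.13, 0.05, 0.35, 0.47.
Dacira: 0.1300×17.353 + 0.0500×55.725 + 0.3500×220.500 + 0.4700×305.312 = 225.7140 per 1,000.
Harrovia: 0.1300×11.932 + 0.0500×37.991 + 0.3500×176.648 + 0.4700×242.790 = 179.3885 per 1,000.
Difference = 225.7140 − 179.3885 = 46.3255.

46.3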